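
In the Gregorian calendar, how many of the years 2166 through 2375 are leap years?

Multiples of 4 in [2166,2375]: 52.
Of those, multiples of 100: 2 (not leap unless ÷400).
Multiples of 400: 0.
Leap years = 52 − 2 + 0 = 50.

50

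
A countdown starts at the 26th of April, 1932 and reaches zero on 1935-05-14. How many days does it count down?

Apr 26, 1932 → Apr 26, 1933: 365 days.
Apr 26, 1933 → Apr 26, 1934: 365 days.
Apr 26, 1934 → May 26, 1934: 30 days (April has 30).
May 26, 1934 → Jun 26, 1934: 31 days (May has 31).
Jun 26, 1934 → Jul 26, 1934: 30 days (June has 30).
Jul 26, 1934 → Aug 26, 1934: 31 days (July has 31).
Aug 26, 1934 → Sep 26, 1934: 31 days (August has 31).
Sep 26, 1934 → Oct 26, 1934: 30 days (September has 30).
Oct 26, 1934 → Nov 26, 1934: 31 days (October has 31).
Nov 26, 1934 → Dec 26, 1934: 30 days (November has 30).
Dec 26, 1934 → Jan 26, 1935: 31 days (December has 31).
Jan 26, 1935 → Feb 26, 1935: 31 days (January has 31).
Feb 26, 1935 → Mar 26, 1935: 28 days (February has 28).
Mar 26, 1935 → Apr 26, 1935: 31 days (March has 31).
Apr 26, 1935 → May 14, 1935: 18 days.
Total: 1113 days.

1113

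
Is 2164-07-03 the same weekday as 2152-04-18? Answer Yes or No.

Yes

From Apr 18, 2152 to Jul 3, 2164 is 4459 days.
4459 mod 7 = 0, so they are the same weekday.
(Apr 18, 2152 is a Tuesday; Jul 3, 2164 is a Tuesday.)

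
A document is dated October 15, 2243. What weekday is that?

Sunday

January 1, 2243 is a Sunday.
Jan 1, 2243 → Feb 1, 2243: 31 days (January has 31).
Feb 1, 2243 → Mar 1, 2243: 28 days (February has 28).
Mar 1, 2243 → Apr 1, 2243: 31 days (March has 31).
Apr 1, 2243 → May 1, 2243: 30 days (April has 30).
May 1, 2243 → Jun 1, 2243: 31 days (May has 31).
Jun 1, 2243 → Jul 1, 2243: 30 days (June has 30).
Jul 1, 2243 → Aug 1, 2243: 31 days (July has 31).
Aug 1, 2243 → Sep 1, 2243: 31 days (August has 31).
Sep 1, 2243 → Oct 1, 2243: 30 days (September has 30).
Oct 1, 2243 → Oct 15, 2243: 14 days.
Total: 287 days.
287 mod 7 = 0, so Sunday + 0 = Sunday.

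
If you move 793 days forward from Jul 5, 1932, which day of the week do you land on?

Thursday

Jul 5, 1932 is a Tuesday.
793 mod 7 = 2, so 793 days after a Tuesday is Tuesday + 2 = Thursday.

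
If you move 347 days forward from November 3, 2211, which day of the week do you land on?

First find the weekday of Nov 3, 2211. Doomsday rule: the anchor day for the 2200s is Friday. For year 11: 11÷12 = 0 r 11, and 11÷4 = 2, so 0+11+2 = 13.
Friday + 13 ≡ Thursday — that's 2211's doomsday.
In November the doomsday date is Nov 7.
Nov 3 is 4 days before Nov 7; 4 mod 7 = 4, so Thursday − 4 = Sunday.
347 mod 7 = 4, so 347 days after a Sunday is Sunday + 4 = Thursday.

Thursday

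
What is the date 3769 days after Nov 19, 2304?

+365 (one year) → Nov 19, 2305 (3404 left).
+365 (one year) → Nov 19, 2306 (3039 left).
+365 (one year) → Nov 19, 2307 (2674 left).
+366 (one year; includes Feb 29, 2308) → Nov 19, 2308 (2308 left).
+365 (one year) → Nov 19, 2309 (1943 left).
+365 (one year) → Nov 19, 2310 (1578 left).
+365 (one year) → Nov 19, 2311 (1213 left).
+366 (one year; includes Feb 29, 2312) → Nov 19, 2312 (847 left).
+365 (one year) → Nov 19, 2313 (482 left).
+365 (one year) → Nov 19, 2314 (117 left).
Nov has 30 days: +12 → Dec 1, 2314 (105 left).
Dec has 31 days: +31 → Jan 1, 2315 (74 left).
Jan has 31 days: +31 → Feb 1, 2315 (43 left).
Feb has 28 days: +28 → Mar 1, 2315 (15 left).
+15 → Mar 16, 2315.

March 16, 2315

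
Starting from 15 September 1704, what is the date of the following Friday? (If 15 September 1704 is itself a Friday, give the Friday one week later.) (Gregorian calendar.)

September 19, 1704

Sep 15, 1704 is a Monday.
From Monday to the next Friday is 4 days.
Sep 15, 1704 + 4 = Sep 19, 1704.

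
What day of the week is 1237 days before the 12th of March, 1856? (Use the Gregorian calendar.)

First find the weekday of Mar 12, 1856. Doomsday rule: the anchor day for the 1800s is Friday. For year 56: 56÷12 = 4 r 8, and 8÷4 = 2, so 4+8+2 = 14.
Friday + 14 ≡ Friday — that's 1856's doomsday.
In March the doomsday date is Mar 14.
Mar 12 is 2 days before Mar 14; 2 mod 7 = 2, so Friday − 2 = Wednesday.
1237 mod 7 = 5, so 1237 days before a Wednesday is Wednesday − 5 = Friday.

Friday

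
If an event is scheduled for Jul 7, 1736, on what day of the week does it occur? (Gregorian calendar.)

Saturday

Doomsday rule: the anchor day for the 1700s is Sunday. For year 36: 36÷12 = 3 r 0, and 0÷4 = 0, so 3+0+0 = 3.
Sunday + 3 ≡ Wednesday — that's 1736's doomsday.
In July the doomsday date is Jul 11.
Jul 7 is 4 days before Jul 11; 4 mod 7 = 4, so Wednesday − 4 = Saturday.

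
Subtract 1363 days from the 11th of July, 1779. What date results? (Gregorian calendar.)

−365 (one year) → Jul 11, 1778 (998 left).
−365 (one year) → Jul 11, 1777 (633 left).
−365 (one year) → Jul 11, 1776 (268 left).
−11 → Jun 30, 1776 (end of Jun, 30 days; 257 left).
−30 → May 31, 1776 (end of May, 31 days; 227 left).
−31 → Apr 30, 1776 (end of Apr, 30 days; 196 left).
−30 → Mar 31, 1776 (end of Mar, 31 days; 166 left).
−31 → Feb 29, 1776 (end of Feb, 29 days; 135 left).
−29 → Jan 31, 1776 (end of Jan, 31 days; 106 left).
−31 → Dec 31, 1775 (end of Dec, 31 days; 75 left).
−31 → Nov 30, 1775 (end of Nov, 30 days; 44 left).
−30 → Oct 31, 1775 (end of Oct, 31 days; 14 left).
−14 → Oct 17, 1775.

October 17, 1775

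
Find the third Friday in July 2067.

July 15, 2067

July 1, 2067 is a Friday.
The first Friday is therefore July 1 (same day).
The third Friday is 1 + 2×7 = July 15.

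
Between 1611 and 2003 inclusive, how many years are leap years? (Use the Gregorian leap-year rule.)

Multiples of 4 in [1611,2003]: 98.
Of those, multiples of 100: 4 (not leap unless ÷400).
Multiples of 400: 1.
Leap years = 98 − 4 + 1 = 95.

95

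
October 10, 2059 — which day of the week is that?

Doomsday rule: the anchor day for the 2000s is Tuesday. For year 59: 59÷12 = 4 r 11, and 11÷4 = 2, so 4+11+2 = 17.
Tuesday + 17 ≡ Friday — that's 2059's doomsday.
In October the doomsday date is Oct 10.
Oct 10 is the doomsday itself: Friday.

Friday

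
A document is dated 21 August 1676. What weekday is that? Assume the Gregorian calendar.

Doomsday rule: the anchor day for the 1600s is Tuesday. For year 76: 76÷12 = 6 r 4, and 4÷4 = 1, so 6+4+1 = 11.
Tuesday + 11 ≡ Saturday — that's 1676's doomsday.
In August the doomsday date is Aug 8.
Aug 21 is 13 days after Aug 8; 13 mod 7 = 6, so Saturday + 6 = Friday.

Friday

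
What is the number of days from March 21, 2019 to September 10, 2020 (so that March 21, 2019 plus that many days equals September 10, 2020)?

Mar 21, 2019 → Mar 21, 2020: 366 days (Feb 29, 2020 is in that span).
Mar 21, 2020 → Apr 21, 2020: 31 days (March has 31).
Apr 21, 2020 → May 21, 2020: 30 days (April has 30).
May 21, 2020 → Jun 21, 2020: 31 days (May has 31).
Jun 21, 2020 → Jul 21, 2020: 30 days (June has 30).
Jul 21, 2020 → Aug 21, 2020: 31 days (July has 31).
Aug 21, 2020 → Sep 10, 2020: 20 days.
Total: 539 days.

539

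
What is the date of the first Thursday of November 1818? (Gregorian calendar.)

November 1, 1818 is a Sunday.
The first Thursday is therefore November 5 (4 days later).

November 5, 1818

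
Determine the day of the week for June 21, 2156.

Monday

Doomsday rule: the anchor day for the 2100s is Sunday. For year 56: 56÷12 = 4 r 8, and 8÷4 = 2, so 4+8+2 = 14.
Sunday + 14 ≡ Sunday — that's 2156's doomsday.
In June the doomsday date is Jun 6.
Jun 21 is 15 days after Jun 6; 15 mod 7 = 1, so Sunday + 1 = Monday.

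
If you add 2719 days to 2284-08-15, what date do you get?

+365 (one year) → Aug 15, 2285 (2354 left).
+365 (one year) → Aug 15, 2286 (1989 left).
+365 (one year) → Aug 15, 2287 (1624 left).
+366 (one year; includes Feb 29, 2288) → Aug 15, 2288 (1258 left).
+365 (one year) → Aug 15, 2289 (893 left).
+365 (one year) → Aug 15, 2290 (528 left).
+365 (one year) → Aug 15, 2291 (163 left).
Aug has 31 days: +17 → Sep 1, 2291 (146 left).
Sep has 30 days: +30 → Oct 1, 2291 (116 left).
Oct has 31 days: +31 → Nov 1, 2291 (85 left).
Nov has 30 days: +30 → Dec 1, 2291 (55 left).
Dec has 31 days: +31 → Jan 1, 2292 (24 left).
+24 → Jan 25, 2292.

January 25, 2292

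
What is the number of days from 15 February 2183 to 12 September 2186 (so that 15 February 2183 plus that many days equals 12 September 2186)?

1305

Feb 15, 2183 → Feb 15, 2184: 365 days.
Feb 15, 2184 → Feb 15, 2185: 366 days (Feb 29, 2184 is in that span).
Feb 15, 2185 → Feb 15, 2186: 365 days.
Feb 15, 2186 → Mar 15, 2186: 28 days (February has 28).
Mar 15, 2186 → Apr 15, 2186: 31 days (March has 31).
Apr 15, 2186 → May 15, 2186: 30 days (April has 30).
May 15, 2186 → Jun 15, 2186: 31 days (May has 31).
Jun 15, 2186 → Jul 15, 2186: 30 days (June has 30).
Jul 15, 2186 → Aug 15, 2186: 31 days (July has 31).
Aug 15, 2186 → Sep 12, 2186: 28 days.
Total: 1305 days.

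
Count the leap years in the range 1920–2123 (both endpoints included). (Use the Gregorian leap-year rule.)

Multiples of 4 in [1920,2123]: 51.
Of those, multiples of 100: 2 (not leap unless ÷400).
Multiples of 400: 1.
Leap years = 51 − 2 + 1 = 50.

50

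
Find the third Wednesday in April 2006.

April 1, 2006 is a Saturday.
The first Wednesday is therefore April 5 (4 days later).
The third Wednesday is 5 + 2×7 = April 19.

April 19, 2006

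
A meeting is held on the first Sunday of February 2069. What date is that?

February 1, 2069 is a Friday.
The first Sunday is therefore February 3 (2 days later).

February 3, 2069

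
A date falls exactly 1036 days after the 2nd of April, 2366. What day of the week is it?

Saturday

Apr 2, 2366 is a Saturday.
1036 mod 7 = 0, so 1036 days after a Saturday is Saturday + 0 = Saturday.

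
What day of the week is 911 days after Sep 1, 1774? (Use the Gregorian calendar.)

First find the weekday of Sep 1, 1774. Doomsday rule: the anchor day for the 1700s is Sunday. For year 74: 74÷12 = 6 r 2, and 2÷4 = 0, so 6+2+0 = 8.
Sunday + 8 ≡ Monday — that's 1774's doomsday.
In September the doomsday date is Sep 5.
Sep 1 is 4 days before Sep 5; 4 mod 7 = 4, so Monday − 4 = Thursday.
911 mod 7 = 1, so 911 days after a Thursday is Thursday + 1 = Friday.

Friday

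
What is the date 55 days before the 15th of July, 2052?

May 21, 2052

−15 → Jun 30, 2052 (end of Jun, 30 days; 40 left).
−30 → May 31, 2052 (end of May, 31 days; 10 left).
−10 → May 21, 2052.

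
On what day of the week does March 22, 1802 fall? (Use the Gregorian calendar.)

Doomsday rule: the anchor day for the 1800s is Friday. For year 02: 2÷12 = 0 r 2, and 2÷4 = 0, so 0+2+0 = 2.
Friday + 2 ≡ Sunday — that's 1802's doomsday.
In March the doomsday date is Mar 14.
Mar 22 is 8 days after Mar 14; 8 mod 7 = 1, so Sunday + 1 = Monday.

Monday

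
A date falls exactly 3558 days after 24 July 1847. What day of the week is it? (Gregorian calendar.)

Monday

First find the weekday of Jul 24, 1847. Doomsday rule: the anchor day for the 1800s is Friday. For year 47: 47÷12 = 3 r 11, and 11÷4 = 2, so 3+11+2 = 16.
Friday + 16 ≡ Sunday — that's 1847's doomsday.
In July the doomsday date is Jul 11.
Jul 24 is 13 days after Jul 11; 13 mod 7 = 6, so Sunday + 6 = Saturday.
3558 mod 7 = 2, so 3558 days after a Saturday is Saturday + 2 = Monday.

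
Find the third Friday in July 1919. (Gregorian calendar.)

July 1, 1919 is a Tuesday.
The first Friday is therefore July 4 (3 days later).
The third Friday is 4 + 2×7 = July 18.

July 18, 1919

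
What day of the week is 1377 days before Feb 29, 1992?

Feb 29, 1992 is a Saturday.
1377 mod 7 = 5, so 1377 days before a Saturday is Saturday − 5 = Monday.

Monday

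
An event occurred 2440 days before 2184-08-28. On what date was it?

−366 (one year; includes Feb 29, 2184) → Aug 28, 2183 (2074 left).
−365 (one year) → Aug 28, 2182 (1709 left).
−365 (one year) → Aug 28, 2181 (1344 left).
−365 (one year) → Aug 28, 2180 (979 left).
−366 (one year; includes Feb 29, 2180) → Aug 28, 2179 (613 left).
−365 (one year) → Aug 28, 2178 (248 left).
−28 → Jul 31, 2178 (end of Jul, 31 days; 220 left).
−31 → Jun 30, 2178 (end of Jun, 30 days; 189 left).
−30 → May 31, 2178 (end of May, 31 days; 159 left).
−31 → Apr 30, 2178 (end of Apr, 30 days; 128 left).
−30 → Mar 31, 2178 (end of Mar, 31 days; 98 left).
−31 → Feb 28, 2178 (end of Feb, 28 days; 67 left).
−28 → Jan 31, 2178 (end of Jan, 31 days; 39 left).
−31 → Dec 31, 2177 (end of Dec, 31 days; 8 left).
−8 → Dec 23, 2177.

December 23, 2177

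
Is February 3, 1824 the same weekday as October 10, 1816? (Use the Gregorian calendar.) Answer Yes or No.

From Oct 10, 1816 to Feb 3, 1824 is 2672 days.
2672 mod 7 = 5, so they are different weekdays.
(Oct 10, 1816 is a Thursday; Feb 3, 1824 is a Tuesday.)

No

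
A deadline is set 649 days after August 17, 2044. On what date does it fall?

May 28, 2046

+365 (one year) → Aug 17, 2045 (284 left).
Aug has 31 days: +15 → Sep 1, 2045 (269 left).
Sep has 30 days: +30 → Oct 1, 2045 (239 left).
Oct has 31 days: +31 → Nov 1, 2045 (208 left).
Nov has 30 days: +30 → Dec 1, 2045 (178 left).
Dec has 31 days: +31 → Jan 1, 2046 (147 left).
Jan has 31 days: +31 → Feb 1, 2046 (116 left).
Feb has 28 days: +28 → Mar 1, 2046 (88 left).
Mar has 31 days: +31 → Apr 1, 2046 (57 left).
Apr has 30 days: +30 → May 1, 2046 (27 left).
+27 → May 28, 2046.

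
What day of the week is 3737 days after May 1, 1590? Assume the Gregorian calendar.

Monday

First find the weekday of May 1, 1590. Doomsday rule: the anchor day for the 1500s is Wednesday. For year 90: 90÷12 = 7 r 6, and 6÷4 = 1, so 7+6+1 = 14.
Wednesday + 14 ≡ Wednesday — that's 1590's doomsday.
In May the doomsday date is May 9.
May 1 is 8 days before May 9; 8 mod 7 = 1, so Wednesday − 1 = Tuesday.
3737 mod 7 = 6, so 3737 days after a Tuesday is Tuesday + 6 = Monday.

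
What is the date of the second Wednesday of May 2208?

May 1, 2208 is a Sunday.
The first Wednesday is therefore May 4 (3 days later).
The second Wednesday is 4 + 1×7 = May 11.

May 11, 2208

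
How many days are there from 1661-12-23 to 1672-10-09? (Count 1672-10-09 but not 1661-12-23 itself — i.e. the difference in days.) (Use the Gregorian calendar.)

Dec 23, 1661 → Dec 23, 1662: 365 days.
Dec 23, 1662 → Dec 23, 1663: 365 days.
Dec 23, 1663 → Dec 23, 1664: 366 days (Feb 29, 1664 is in that span).
Dec 23, 1664 → Dec 23, 1665: 365 days.
Dec 23, 1665 → Dec 23, 1666: 365 days.
Dec 23, 1666 → Dec 23, 1667: 365 days.
Dec 23, 1667 → Dec 23, 1668: 366 days (Feb 29, 1668 is in that span).
Dec 23, 1668 → Dec 23, 1669: 365 days.
Dec 23, 1669 → Dec 23, 1670: 365 days.
Dec 23, 1670 → Dec 23, 1671: 365 days.
Dec 23, 1671 → Jan 23, 1672: 31 days (December has 31).
Jan 23, 1672 → Feb 23, 1672: 31 days (January has 31).
Feb 23, 1672 → Mar 23, 1672: 29 days (February has 29).
Mar 23, 1672 → Apr 23, 1672: 31 days (March has 31).
Apr 23, 1672 → May 23, 1672: 30 days (April has 30).
May 23, 1672 → Jun 23, 1672: 31 days (May has 31).
Jun 23, 1672 → Jul 23, 1672: 30 days (June has 30).
Jul 23, 1672 → Aug 23, 1672: 31 days (July has 31).
Aug 23, 1672 → Sep 23, 1672: 31 days (August has 31).
Sep 23, 1672 → Oct 9, 1672: 16 days.
Total: 3943 days.

3943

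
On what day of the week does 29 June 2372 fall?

Thursday

Doomsday rule: the anchor day for the 2300s is Wednesday. For year 72: 72÷12 = 6 r 0, and 0÷4 = 0, so 6+0+0 = 6.
Wednesday + 6 ≡ Tuesday — that's 2372's doomsday.
In June the doomsday date is Jun 6.
Jun 29 is 23 days after Jun 6; 23 mod 7 = 2, so Tuesday + 2 = Thursday.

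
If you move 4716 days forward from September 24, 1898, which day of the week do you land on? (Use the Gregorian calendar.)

Sep 24, 1898 is a Saturday.
4716 mod 7 = 5, so 4716 days after a Saturday is Saturday + 5 = Thursday.

Thursday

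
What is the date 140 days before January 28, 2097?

September 10, 2096

−28 → Dec 31, 2096 (end of Dec, 31 days; 112 left).
−31 → Nov 30, 2096 (end of Nov, 30 days; 81 left).
−30 → Oct 31, 2096 (end of Oct, 31 days; 51 left).
−31 → Sep 30, 2096 (end of Sep, 30 days; 20 left).
−20 → Sep 10, 2096.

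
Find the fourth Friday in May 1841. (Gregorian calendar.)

May 28, 1841

May 1, 1841 is a Saturday.
The first Friday is therefore May 7 (6 days later).
The fourth Friday is 7 + 3×7 = May 28.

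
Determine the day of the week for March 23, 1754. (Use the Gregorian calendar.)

Saturday

Doomsday rule: the anchor day for the 1700s is Sunday. For year 54: 54÷12 = 4 r 6, and 6÷4 = 1, so 4+6+1 = 11.
Sunday + 11 ≡ Thursday — that's 1754's doomsday.
In March the doomsday date is Mar 14.
Mar 23 is 9 days after Mar 14; 9 mod 7 = 2, so Thursday + 2 = Saturday.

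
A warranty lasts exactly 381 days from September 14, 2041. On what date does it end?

September 30, 2042

Sep has 30 days: +17 → Oct 1, 2041 (364 left).
Oct has 31 days: +31 → Nov 1, 2041 (333 left).
Nov has 30 days: +30 → Dec 1, 2041 (303 left).
Dec has 31 days: +31 → Jan 1, 2042 (272 left).
Jan has 31 days: +31 → Feb 1, 2042 (241 left).
Feb has 28 days: +28 → Mar 1, 2042 (213 left).
Mar has 31 days: +31 → Apr 1, 2042 (182 left).
Apr has 30 days: +30 → May 1, 2042 (152 left).
May has 31 days: +31 → Jun 1, 2042 (121 left).
Jun has 30 days: +30 → Jul 1, 2042 (91 left).
Jul has 31 days: +31 → Aug 1, 2042 (60 left).
Aug has 31 days: +31 → Sep 1, 2042 (29 left).
+29 → Sep 30, 2042.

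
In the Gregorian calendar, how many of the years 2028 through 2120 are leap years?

23

Multiples of 4 in [2028,2120]: 24.
Of those, multiples of 100: 1 (not leap unless ÷400).
Multiples of 400: 0.
Leap years = 24 − 1 + 0 = 23.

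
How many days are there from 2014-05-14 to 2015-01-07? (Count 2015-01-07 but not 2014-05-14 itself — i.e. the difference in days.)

May 14, 2014 → Jun 14, 2014: 31 days (May has 31).
Jun 14, 2014 → Jul 14, 2014: 30 days (June has 30).
Jul 14, 2014 → Aug 14, 2014: 31 days (July has 31).
Aug 14, 2014 → Sep 14, 2014: 31 days (August has 31).
Sep 14, 2014 → Oct 14, 2014: 30 days (September has 30).
Oct 14, 2014 → Nov 14, 2014: 31 days (October has 31).
Nov 14, 2014 → Dec 14, 2014: 30 days (November has 30).
Dec 14, 2014 → Jan 7, 2015: 24 days.
Total: 238 days.

238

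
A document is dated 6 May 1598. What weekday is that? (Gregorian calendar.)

Doomsday rule: the anchor day for the 1500s is Wednesday. For year 98: 98÷12 = 8 r 2, and 2÷4 = 0, so 8+2+0 = 10.
Wednesday + 10 ≡ Saturday — that's 1598's doomsday.
In May the doomsday date is May 9.
May 6 is 3 days before May 9; 3 mod 7 = 3, so Saturday − 3 = Wednesday.

Wednesday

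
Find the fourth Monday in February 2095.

February 1, 2095 is a Tuesday.
The first Monday is therefore February 7 (6 days later).
The fourth Monday is 7 + 3×7 = February 28.

February 28, 2095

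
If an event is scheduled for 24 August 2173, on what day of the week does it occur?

Tuesday

Doomsday rule: the anchor day for the 2100s is Sunday. For year 73: 73÷12 = 6 r 1, and 1÷4 = 0, so 6+1+0 = 7.
Sunday + 7 ≡ Sunday — that's 2173's doomsday.
In August the doomsday date is Aug 8.
Aug 24 is 16 days after Aug 8; 16 mod 7 = 2, so Sunday + 2 = Tuesday.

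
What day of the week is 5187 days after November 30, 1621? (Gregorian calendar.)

Nov 30, 1621 is a Tuesday.
5187 mod 7 = 0, so 5187 days after a Tuesday is Tuesday + 0 = Tuesday.

Tuesday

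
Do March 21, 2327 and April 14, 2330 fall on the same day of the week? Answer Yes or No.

From Mar 21, 2327 to Apr 14, 2330 is 1120 days.
1120 mod 7 = 0, so they are the same weekday.
(Mar 21, 2327 is a Monday; Apr 14, 2330 is a Monday.)

Yes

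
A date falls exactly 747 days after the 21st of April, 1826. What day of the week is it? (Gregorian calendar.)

First find the weekday of Apr 21, 1826. Doomsday rule: the anchor day for the 1800s is Friday. For year 26: 26÷12 = 2 r 2, and 2÷4 = 0, so 2+2+0 = 4.
Friday + 4 ≡ Tuesday — that's 1826's doomsday.
In April the doomsday date is Apr 4.
Apr 21 is 17 days after Apr 4; 17 mod 7 = 3, so Tuesday + 3 = Friday.
747 mod 7 = 5, so 747 days after a Friday is Friday + 5 = Wednesday.

Wednesday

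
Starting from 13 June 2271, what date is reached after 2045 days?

January 17, 2277

+366 (one year; includes Feb 29, 2272) → Jun 13, 2272 (1679 left).
+365 (one year) → Jun 13, 2273 (1314 left).
+365 (one year) → Jun 13, 2274 (949 left).
+365 (one year) → Jun 13, 2275 (584 left).
+366 (one year; includes Feb 29, 2276) → Jun 13, 2276 (218 left).
Jun has 30 days: +18 → Jul 1, 2276 (200 left).
Jul has 31 days: +31 → Aug 1, 2276 (169 left).
Aug has 31 days: +31 → Sep 1, 2276 (138 left).
Sep has 30 days: +30 → Oct 1, 2276 (108 left).
Oct has 31 days: +31 → Nov 1, 2276 (77 left).
Nov has 30 days: +30 → Dec 1, 2276 (47 left).
Dec has 31 days: +31 → Jan 1, 2277 (16 left).
+16 → Jan 17, 2277.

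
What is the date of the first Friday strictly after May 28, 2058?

May 31, 2058

May 28, 2058 is a Tuesday.
From Tuesday to the next Friday is 3 days.
May 28, 2058 + 3 = May 31, 2058.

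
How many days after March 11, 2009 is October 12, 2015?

Mar 11, 2009 → Mar 11, 2010: 365 days.
Mar 11, 2010 → Mar 11, 2011: 365 days.
Mar 11, 2011 → Mar 11, 2012: 366 days (Feb 29, 2012 is in that span).
Mar 11, 2012 → Mar 11, 2013: 365 days.
Mar 11, 2013 → Mar 11, 2014: 365 days.
Mar 11, 2014 → Mar 11, 2015: 365 days.
Mar 11, 2015 → Apr 11, 2015: 31 days (March has 31).
Apr 11, 2015 → May 11, 2015: 30 days (April has 30).
May 11, 2015 → Jun 11, 2015: 31 days (May has 31).
Jun 11, 2015 → Jul 11, 2015: 30 days (June has 30).
Jul 11, 2015 → Aug 11, 2015: 31 days (July has 31).
Aug 11, 2015 → Sep 11, 2015: 31 days (August has 31).
Sep 11, 2015 → Oct 11, 2015: 30 days (September has 30).
Oct 11, 2015 → Oct 12, 2015: 1 days.
Total: 2406 days.

2406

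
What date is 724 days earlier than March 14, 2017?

March 21, 2015

−365 (one year) → Mar 14, 2016 (359 left).
−14 → Feb 29, 2016 (end of Feb, 29 days; 345 left).
−29 → Jan 31, 2016 (end of Jan, 31 days; 316 left).
−31 → Dec 31, 2015 (end of Dec, 31 days; 285 left).
−31 → Nov 30, 2015 (end of Nov, 30 days; 254 left).
−30 → Oct 31, 2015 (end of Oct, 31 days; 224 left).
−31 → Sep 30, 2015 (end of Sep, 30 days; 193 left).
−30 → Aug 31, 2015 (end of Aug, 31 days; 163 left).
−31 → Jul 31, 2015 (end of Jul, 31 days; 132 left).
−31 → Jun 30, 2015 (end of Jun, 30 days; 101 left).
−30 → May 31, 2015 (end of May, 31 days; 71 left).
−31 → Apr 30, 2015 (end of Apr, 30 days; 40 left).
−30 → Mar 31, 2015 (end of Mar, 31 days; 10 left).
−10 → Mar 21, 2015.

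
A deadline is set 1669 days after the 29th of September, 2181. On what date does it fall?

+365 (one year) → Sep 29, 2182 (1304 left).
+365 (one year) → Sep 29, 2183 (939 left).
+366 (one year; includes Feb 29, 2184) → Sep 29, 2184 (573 left).
+365 (one year) → Sep 29, 2185 (208 left).
Sep has 30 days: +2 → Oct 1, 2185 (206 left).
Oct has 31 days: +31 → Nov 1, 2185 (175 left).
Nov has 30 days: +30 → Dec 1, 2185 (145 left).
Dec has 31 days: +31 → Jan 1, 2186 (114 left).
Jan has 31 days: +31 → Feb 1, 2186 (83 left).
Feb has 28 days: +28 → Mar 1, 2186 (55 left).
Mar has 31 days: +31 → Apr 1, 2186 (24 left).
+24 → Apr 25, 2186.

April 25, 2186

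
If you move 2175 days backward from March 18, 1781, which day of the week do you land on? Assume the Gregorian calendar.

Mar 18, 1781 is a Sunday.
2175 mod 7 = 5, so 2175 days before a Sunday is Sunday − 5 = Tuesday.

Tuesday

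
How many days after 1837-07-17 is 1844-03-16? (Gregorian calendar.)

Jul 17, 1837 → Jul 17, 1838: 365 days.
Jul 17, 1838 → Jul 17, 1839: 365 days.
Jul 17, 1839 → Jul 17, 1840: 366 days (Feb 29, 1840 is in that span).
Jul 17, 1840 → Jul 17, 1841: 365 days.
Jul 17, 1841 → Jul 17, 1842: 365 days.
Jul 17, 1842 → Jul 17, 1843: 365 days.
Jul 17, 1843 → Aug 17, 1843: 31 days (July has 31).
Aug 17, 1843 → Sep 17, 1843: 31 days (August has 31).
Sep 17, 1843 → Oct 17, 1843: 30 days (September has 30).
Oct 17, 1843 → Nov 17, 1843: 31 days (October has 31).
Nov 17, 1843 → Dec 17, 1843: 30 days (November has 30).
Dec 17, 1843 → Jan 17, 1844: 31 days (December has 31).
Jan 17, 1844 → Feb 17, 1844: 31 days (January has 31).
Feb 17, 1844 → Mar 16, 1844: 28 days.
Total: 2434 days.

2434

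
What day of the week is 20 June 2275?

Sunday

Doomsday rule: the anchor day for the 2200s is Friday. For year 75: 75÷12 = 6 r 3, and 3÷4 = 0, so 6+3+0 = 9.
Friday + 9 ≡ Sunday — that's 2275's doomsday.
In June the doomsday date is Jun 6.
Jun 20 is 14 days after Jun 6; 14 mod 7 = 0, so Sunday + 0 = Sunday.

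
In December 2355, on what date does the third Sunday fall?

December 1, 2355 is a Thursday.
The first Sunday is therefore December 4 (3 days later).
The third Sunday is 4 + 2×7 = December 18.

December 18, 2355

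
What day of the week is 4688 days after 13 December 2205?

First find the weekday of Dec 13, 2205. Doomsday rule: the anchor day for the 2200s is Friday. For year 05: 5÷12 = 0 r 5, and 5÷4 = 1, so 0+5+1 = 6.
Friday + 6 ≡ Thursday — that's 2205's doomsday.
In December the doomsday date is Dec 12.
Dec 13 is 1 day after Dec 12; 1 mod 7 = 1, so Thursday + 1 = Friday.
4688 mod 7 = 5, so 4688 days after a Friday is Friday + 5 = Wednesday.

Wednesday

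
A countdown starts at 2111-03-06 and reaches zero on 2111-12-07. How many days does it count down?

276

Mar 6, 2111 → Apr 6, 2111: 31 days (March has 31).
Apr 6, 2111 → May 6, 2111: 30 days (April has 30).
May 6, 2111 → Jun 6, 2111: 31 days (May has 31).
Jun 6, 2111 → Jul 6, 2111: 30 days (June has 30).
Jul 6, 2111 → Aug 6, 2111: 31 days (July has 31).
Aug 6, 2111 → Sep 6, 2111: 31 days (August has 31).
Sep 6, 2111 → Oct 6, 2111: 30 days (September has 30).
Oct 6, 2111 → Nov 6, 2111: 31 days (October has 31).
Nov 6, 2111 → Dec 6, 2111: 30 days (November has 30).
Dec 6, 2111 → Dec 7, 2111: 1 days.
Total: 276 days.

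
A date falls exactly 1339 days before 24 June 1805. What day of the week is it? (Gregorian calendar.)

First find the weekday of Jun 24, 1805. Doomsday rule: the anchor day for the 1800s is Friday. For year 05: 5÷12 = 0 r 5, and 5÷4 = 1, so 0+5+1 = 6.
Friday + 6 ≡ Thursday — that's 1805's doomsday.
In June the doomsday date is Jun 6.
Jun 24 is 18 days after Jun 6; 18 mod 7 = 4, so Thursday + 4 = Monday.
1339 mod 7 = 2, so 1339 days before a Monday is Monday − 2 = Saturday.

Saturday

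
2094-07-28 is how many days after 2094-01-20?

Jan 20, 2094 → Feb 20, 2094: 31 days (January has 31).
Feb 20, 2094 → Mar 20, 2094: 28 days (February has 28).
Mar 20, 2094 → Apr 20, 2094: 31 days (March has 31).
Apr 20, 2094 → May 20, 2094: 30 days (April has 30).
May 20, 2094 → Jun 20, 2094: 31 days (May has 31).
Jun 20, 2094 → Jul 20, 2094: 30 days (June has 30).
Jul 20, 2094 → Jul 28, 2094: 8 days.
Total: 189 days.

189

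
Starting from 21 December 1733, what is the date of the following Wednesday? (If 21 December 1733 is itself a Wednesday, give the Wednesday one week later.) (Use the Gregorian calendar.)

Dec 21, 1733 is a Monday.
From Monday to the next Wednesday is 2 days.
Dec 21, 1733 + 2 = Dec 23, 1733.

December 23, 1733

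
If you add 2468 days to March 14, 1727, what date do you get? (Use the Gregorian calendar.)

December 15, 1733

+366 (one year; includes Feb 29, 1728) → Mar 14, 1728 (2102 left).
+365 (one year) → Mar 14, 1729 (1737 left).
+365 (one year) → Mar 14, 1730 (1372 left).
+365 (one year) → Mar 14, 1731 (1007 left).
+366 (one year; includes Feb 29, 1732) → Mar 14, 1732 (641 left).
+365 (one year) → Mar 14, 1733 (276 left).
Mar has 31 days: +18 → Apr 1, 1733 (258 left).
Apr has 30 days: +30 → May 1, 1733 (228 left).
May has 31 days: +31 → Jun 1, 1733 (197 left).
Jun has 30 days: +30 → Jul 1, 1733 (167 left).
Jul has 31 days: +31 → Aug 1, 1733 (136 left).
Aug has 31 days: +31 → Sep 1, 1733 (105 left).
Sep has 30 days: +30 → Oct 1, 1733 (75 left).
Oct has 31 days: +31 → Nov 1, 1733 (44 left).
Nov has 30 days: +30 → Dec 1, 1733 (14 left).
+14 → Dec 15, 1733.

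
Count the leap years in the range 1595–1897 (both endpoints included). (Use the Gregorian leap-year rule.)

74

Multiples of 4 in [1595,1897]: 76.
Of those, multiples of 100: 3 (not leap unless ÷400).
Multiples of 400: 1.
Leap years = 76 − 3 + 1 = 74.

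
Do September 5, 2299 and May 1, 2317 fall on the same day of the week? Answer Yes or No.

Yes

From Sep 5, 2299 to May 1, 2317 is 6447 days.
6447 mod 7 = 0, so they are the same weekday.
(Sep 5, 2299 is a Tuesday; May 1, 2317 is a Tuesday.)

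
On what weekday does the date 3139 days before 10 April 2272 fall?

First find the weekday of Apr 10, 2272. Doomsday rule: the anchor day for the 2200s is Friday. For year 72: 72÷12 = 6 r 0, and 0÷4 = 0, so 6+0+0 = 6.
Friday + 6 ≡ Thursday — that's 2272's doomsday.
In April the doomsday date is Apr 4.
Apr 10 is 6 days after Apr 4; 6 mod 7 = 6, so Thursday + 6 = Wednesday.
3139 mod 7 = 3, so 3139 days before a Wednesday is Wednesday − 3 = Sunday.

Sunday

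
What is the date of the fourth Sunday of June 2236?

June 1, 2236 is a Wednesday.
The first Sunday is therefore June 5 (4 days later).
The fourth Sunday is 5 + 3×7 = June 26.

June 26, 2236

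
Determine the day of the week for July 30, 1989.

Sunday

Doomsday rule: the anchor day for the 1900s is Wednesday. For year 89: 89÷12 = 7 r 5, and 5÷4 = 1, so 7+5+1 = 13.
Wednesday + 13 ≡ Tuesday — that's 1989's doomsday.
In July the doomsday date is Jul 11.
Jul 30 is 19 days after Jul 11; 19 mod 7 = 5, so Tuesday + 5 = Sunday.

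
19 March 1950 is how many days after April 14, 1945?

1800

Apr 14, 1945 → Apr 14, 1946: 365 days.
Apr 14, 1946 → Apr 14, 1947: 365 days.
Apr 14, 1947 → Apr 14, 1948: 366 days (Feb 29, 1948 is in that span).
Apr 14, 1948 → Apr 14, 1949: 365 days.
Apr 14, 1949 → May 14, 1949: 30 days (April has 30).
May 14, 1949 → Jun 14, 1949: 31 days (May has 31).
Jun 14, 1949 → Jul 14, 1949: 30 days (June has 30).
Jul 14, 1949 → Aug 14, 1949: 31 days (July has 31).
Aug 14, 1949 → Sep 14, 1949: 31 days (August has 31).
Sep 14, 1949 → Oct 14, 1949: 30 days (September has 30).
Oct 14, 1949 → Nov 14, 1949: 31 days (October has 31).
Nov 14, 1949 → Dec 14, 1949: 30 days (November has 30).
Dec 14, 1949 → Jan 14, 1950: 31 days (December has 31).
Jan 14, 1950 → Feb 14, 1950: 31 days (January has 31).
Feb 14, 1950 → Mar 14, 1950: 28 days (February has 28).
Mar 14, 1950 → Mar 19, 1950: 5 days.
Total: 1800 days.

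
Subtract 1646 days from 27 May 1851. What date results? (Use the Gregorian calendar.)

November 23, 1846

−365 (one year) → May 27, 1850 (1281 left).
−365 (one year) → May 27, 1849 (916 left).
−365 (one year) → May 27, 1848 (551 left).
−366 (one year; includes Feb 29, 1848) → May 27, 1847 (185 left).
−27 → Apr 30, 1847 (end of Apr, 30 days; 158 left).
−30 → Mar 31, 1847 (end of Mar, 31 days; 128 left).
−31 → Feb 28, 1847 (end of Feb, 28 days; 97 left).
−28 → Jan 31, 1847 (end of Jan, 31 days; 69 left).
−31 → Dec 31, 1846 (end of Dec, 31 days; 38 left).
−31 → Nov 30, 1846 (end of Nov, 30 days; 7 left).
−7 → Nov 23, 1846.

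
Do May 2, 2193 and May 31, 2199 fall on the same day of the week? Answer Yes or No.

No

From May 2, 2193 to May 31, 2199 is 2220 days.
2220 mod 7 = 1, so they are different weekdays.
(May 2, 2193 is a Thursday; May 31, 2199 is a Friday.)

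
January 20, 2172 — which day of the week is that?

Doomsday rule: the anchor day for the 2100s is Sunday. For year 72: 72÷12 = 6 r 0, and 0÷4 = 0, so 6+0+0 = 6.
Sunday + 6 ≡ Saturday — that's 2172's doomsday.
In January the doomsday date is Jan 4 (2172 is a leap year (divisible by 4)).
Jan 20 is 16 days after Jan 4; 16 mod 7 = 2, so Saturday + 2 = Monday.

Monday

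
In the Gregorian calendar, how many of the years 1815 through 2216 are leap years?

98

Multiples of 4 in [1815,2216]: 101.
Of those, multiples of 100: 4 (not leap unless ÷400).
Multiples of 400: 1.
Leap years = 101 − 4 + 1 = 98.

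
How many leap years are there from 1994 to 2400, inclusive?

Multiples of 4 in [1994,2400]: 102.
Of those, multiples of 100: 5 (not leap unless ÷400).
Multiples of 400: 2.
Leap years = 102 − 5 + 2 = 99.

99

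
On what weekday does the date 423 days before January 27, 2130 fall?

Jan 27, 2130 is a Friday.
423 mod 7 = 3, so 423 days before a Friday is Friday − 3 = Tuesday.

Tuesday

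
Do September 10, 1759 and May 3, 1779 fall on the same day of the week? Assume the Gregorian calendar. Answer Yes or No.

Yes

From Sep 10, 1759 to May 3, 1779 is 7175 days.
7175 mod 7 = 0, so they are the same weekday.
(Sep 10, 1759 is a Monday; May 3, 1779 is a Monday.)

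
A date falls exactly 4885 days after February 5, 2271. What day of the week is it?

Saturday

Feb 5, 2271 is a Sunday.
4885 mod 7 = 6, so 4885 days after a Sunday is Sunday + 6 = Saturday.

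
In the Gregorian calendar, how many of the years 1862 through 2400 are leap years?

131

Multiples of 4 in [1862,2400]: 135.
Of those, multiples of 100: 6 (not leap unless ÷400).
Multiples of 400: 2.
Leap years = 135 − 6 + 2 = 131.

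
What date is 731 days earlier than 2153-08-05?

−365 (one year) → Aug 5, 2152 (366 left).
−5 → Jul 31, 2152 (end of Jul, 31 days; 361 left).
−31 → Jun 30, 2152 (end of Jun, 30 days; 330 left).
−30 → May 31, 2152 (end of May, 31 days; 300 left).
−31 → Apr 30, 2152 (end of Apr, 30 days; 269 left).
−30 → Mar 31, 2152 (end of Mar, 31 days; 239 left).
−31 → Feb 29, 2152 (end of Feb, 29 days; 208 left).
−29 → Jan 31, 2152 (end of Jan, 31 days; 179 left).
−31 → Dec 31, 2151 (end of Dec, 31 days; 148 left).
−31 → Nov 30, 2151 (end of Nov, 30 days; 117 left).
−30 → Oct 31, 2151 (end of Oct, 31 days; 87 left).
−31 → Sep 30, 2151 (end of Sep, 30 days; 56 left).
−30 → Aug 31, 2151 (end of Aug, 31 days; 26 left).
−26 → Aug 5, 2151.

August 5, 2151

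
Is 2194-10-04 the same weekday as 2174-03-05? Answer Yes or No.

From Mar 5, 2174 to Oct 4, 2194 is 7518 days.
7518 mod 7 = 0, so they are the same weekday.
(Mar 5, 2174 is a Saturday; Oct 4, 2194 is a Saturday.)

Yes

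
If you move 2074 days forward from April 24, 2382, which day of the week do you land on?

Monday

Apr 24, 2382 is a Saturday.
2074 mod 7 = 2, so 2074 days after a Saturday is Saturday + 2 = Monday.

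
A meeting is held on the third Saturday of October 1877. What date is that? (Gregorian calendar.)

October 1, 1877 is a Monday.
The first Saturday is therefore October 6 (5 days later).
The third Saturday is 6 + 2×7 = October 20.

October 20, 1877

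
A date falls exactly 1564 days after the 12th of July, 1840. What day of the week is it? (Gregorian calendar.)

Jul 12, 1840 is a Sunday.
1564 mod 7 = 3, so 1564 days after a Sunday is Sunday + 3 = Wednesday.

Wednesday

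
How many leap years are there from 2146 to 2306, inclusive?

Multiples of 4 in [2146,2306]: 40.
Of those, multiples of 100: 2 (not leap unless ÷400).
Multiples of 400: 0.
Leap years = 40 − 2 + 0 = 38.

38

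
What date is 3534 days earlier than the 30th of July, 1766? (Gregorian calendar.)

−365 (one year) → Jul 30, 1765 (3169 left).
−365 (one year) → Jul 30, 1764 (2804 left).
−366 (one year; includes Feb 29, 1764) → Jul 30, 1763 (2438 left).
−365 (one year) → Jul 30, 1762 (2073 left).
−365 (one year) → Jul 30, 1761 (1708 left).
−365 (one year) → Jul 30, 1760 (1343 left).
−366 (one year; includes Feb 29, 1760) → Jul 30, 1759 (977 left).
−365 (one year) → Jul 30, 1758 (612 left).
−365 (one year) → Jul 30, 1757 (247 left).
−30 → Jun 30, 1757 (end of Jun, 30 days; 217 left).
−30 → May 31, 1757 (end of May, 31 days; 187 left).
−31 → Apr 30, 1757 (end of Apr, 30 days; 156 left).
−30 → Mar 31, 1757 (end of Mar, 31 days; 126 left).
−31 → Feb 28, 1757 (end of Feb, 28 days; 95 left).
−28 → Jan 31, 1757 (end of Jan, 31 days; 67 left).
−31 → Dec 31, 1756 (end of Dec, 31 days; 36 left).
−31 → Nov 30, 1756 (end of Nov, 30 days; 5 left).
−5 → Nov 25, 1756.

November 25, 1756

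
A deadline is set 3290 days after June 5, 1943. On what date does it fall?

June 7, 1952

+366 (one year; includes Feb 29, 1944) → Jun 5, 1944 (2924 left).
+365 (one year) → Jun 5, 1945 (2559 left).
+365 (one year) → Jun 5, 1946 (2194 left).
+365 (one year) → Jun 5, 1947 (1829 left).
+366 (one year; includes Feb 29, 1948) → Jun 5, 1948 (1463 left).
+365 (one year) → Jun 5, 1949 (1098 left).
+365 (one year) → Jun 5, 1950 (733 left).
+365 (one year) → Jun 5, 1951 (368 left).
Jun has 30 days: +26 → Jul 1, 1951 (342 left).
Jul has 31 days: +31 → Aug 1, 1951 (311 left).
Aug has 31 days: +31 → Sep 1, 1951 (280 left).
Sep has 30 days: +30 → Oct 1, 1951 (250 left).
Oct has 31 days: +31 → Nov 1, 1951 (219 left).
Nov has 30 days: +30 → Dec 1, 1951 (189 left).
Dec has 31 days: +31 → Jan 1, 1952 (158 left).
Jan has 31 days: +31 → Feb 1, 1952 (127 left).
Feb has 29 days: +29 → Mar 1, 1952 (98 left).
Mar has 31 days: +31 → Apr 1, 1952 (67 left).
Apr has 30 days: +30 → May 1, 1952 (37 left).
May has 31 days: +31 → Jun 1, 1952 (6 left).
+6 → Jun 7, 1952.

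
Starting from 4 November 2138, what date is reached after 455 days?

+365 (one year) → Nov 4, 2139 (90 left).
Nov has 30 days: +27 → Dec 1, 2139 (63 left).
Dec has 31 days: +31 → Jan 1, 2140 (32 left).
Jan has 31 days: +31 → Feb 1, 2140 (1 left).
+1 → Feb 2, 2140.

February 2, 2140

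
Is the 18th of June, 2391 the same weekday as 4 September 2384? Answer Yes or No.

From Sep 4, 2384 to Jun 18, 2391 is 2478 days.
2478 mod 7 = 0, so they are the same weekday.
(Sep 4, 2384 is a Tuesday; Jun 18, 2391 is a Tuesday.)

Yes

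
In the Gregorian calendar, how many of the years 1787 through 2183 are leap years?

Multiples of 4 in [1787,2183]: 99.
Of those, multiples of 100: 4 (not leap unless ÷400).
Multiples of 400: 1.
Leap years = 99 − 4 + 1 = 96.

96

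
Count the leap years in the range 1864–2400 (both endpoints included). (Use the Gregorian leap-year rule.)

Multiples of 4 in [1864,2400]: 135.
Of those, multiples of 100: 6 (not leap unless ÷400).
Multiples of 400: 2.
Leap years = 135 − 6 + 2 = 131.

131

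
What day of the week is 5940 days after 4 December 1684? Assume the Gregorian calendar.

Friday

First find the weekday of Dec 4, 1684. Doomsday rule: the anchor day for the 1600s is Tuesday. For year 84: 84÷12 = 7 r 0, and 0÷4 = 0, so 7+0+0 = 7.
Tuesday + 7 ≡ Tuesday — that's 1684's doomsday.
In December the doomsday date is Dec 12.
Dec 4 is 8 days before Dec 12; 8 mod 7 = 1, so Tuesday − 1 = Monday.
5940 mod 7 = 4, so 5940 days after a Monday is Monday + 4 = Friday.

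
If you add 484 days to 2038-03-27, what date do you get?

July 24, 2039

+365 (one year) → Mar 27, 2039 (119 left).
Mar has 31 days: +5 → Apr 1, 2039 (114 left).
Apr has 30 days: +30 → May 1, 2039 (84 left).
May has 31 days: +31 → Jun 1, 2039 (53 left).
Jun has 30 days: +30 → Jul 1, 2039 (23 left).
+23 → Jul 24, 2039.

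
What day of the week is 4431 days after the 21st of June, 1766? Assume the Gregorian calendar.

Jun 21, 1766 is a Saturday.
4431 mod 7 = 0, so 4431 days after a Saturday is Saturday + 0 = Saturday.

Saturday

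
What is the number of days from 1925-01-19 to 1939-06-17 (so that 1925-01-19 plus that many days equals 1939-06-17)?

Jan 19, 1925 → Jan 19, 1926: 365 days.
Jan 19, 1926 → Jan 19, 1927: 365 days.
Jan 19, 1927 → Jan 19, 1928: 365 days.
Jan 19, 1928 → Jan 19, 1929: 366 days (Feb 29, 1928 is in that span).
Jan 19, 1929 → Jan 19, 1930: 365 days.
Jan 19, 1930 → Jan 19, 1931: 365 days.
Jan 19, 1931 → Jan 19, 1932: 365 days.
Jan 19, 1932 → Jan 19, 1933: 366 days (Feb 29, 1932 is in that span).
Jan 19, 1933 → Jan 19, 1934: 365 days.
Jan 19, 1934 → Jan 19, 1935: 365 days.
Jan 19, 1935 → Jan 19, 1936: 365 days.
Jan 19, 1936 → Jan 19, 1937: 366 days (Feb 29, 1936 is in that span).
Jan 19, 1937 → Jan 19, 1938: 365 days.
Jan 19, 1938 → Jan 19, 1939: 365 days.
Jan 19, 1939 → Feb 19, 1939: 31 days (January has 31).
Feb 19, 1939 → Mar 19, 1939: 28 days (February has 28).
Mar 19, 1939 → Apr 19, 1939: 31 days (March has 31).
Apr 19, 1939 → May 19, 1939: 30 days (April has 30).
May 19, 1939 → Jun 17, 1939: 29 days.
Total: 5262 days.

5262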